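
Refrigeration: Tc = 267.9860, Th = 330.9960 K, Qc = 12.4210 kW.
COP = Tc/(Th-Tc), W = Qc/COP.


COP = 267.9860 / 63.0100 = 4.2531
W = 12.4210 / 4.2531 = 2.9205 kW

COP = 4.2531, W = 2.9205 kW


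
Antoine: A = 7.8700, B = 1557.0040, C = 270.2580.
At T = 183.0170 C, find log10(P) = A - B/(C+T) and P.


C+T = 453.2750
B/(C+T) = 3.4350
log10(P) = 7.8700 - 3.4350 = 4.4350
P = 10^4.4350 = 27226.4080 mmHg

27226.4080 mmHg


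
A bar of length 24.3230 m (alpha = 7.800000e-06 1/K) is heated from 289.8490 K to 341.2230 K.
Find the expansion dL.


dT = 51.3740 K
dL = 7.800000e-06 * 24.3230 * 51.3740 = 0.009747 m
L_final = 24.332747 m

dL = 0.009747 m


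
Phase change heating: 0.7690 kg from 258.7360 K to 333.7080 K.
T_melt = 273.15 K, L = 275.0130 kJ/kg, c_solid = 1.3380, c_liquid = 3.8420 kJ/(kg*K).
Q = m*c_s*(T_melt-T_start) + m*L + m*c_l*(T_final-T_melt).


Q1 (sensible, solid) = 0.7690 * 1.3380 * 14.4140 = 14.8309 kJ
Q2 (latent) = 0.7690 * 275.0130 = 211.4850 kJ
Q3 (sensible, liquid) = 0.7690 * 3.8420 * 60.5580 = 178.9185 kJ
Q_total = 405.2344 kJ

405.2344 kJ


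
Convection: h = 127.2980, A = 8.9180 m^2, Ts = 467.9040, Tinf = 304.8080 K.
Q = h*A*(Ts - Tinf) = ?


dT = 163.0960 K
Q = 127.2980 * 8.9180 * 163.0960 = 185153.6843 W

185153.6843 W


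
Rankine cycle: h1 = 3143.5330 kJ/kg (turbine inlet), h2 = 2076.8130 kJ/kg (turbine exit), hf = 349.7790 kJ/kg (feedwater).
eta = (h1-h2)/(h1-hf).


W = 1066.7200 kJ/kg
Q_in = 2793.7540 kJ/kg
eta = 0.3818 = 38.1823%

eta = 38.1823%


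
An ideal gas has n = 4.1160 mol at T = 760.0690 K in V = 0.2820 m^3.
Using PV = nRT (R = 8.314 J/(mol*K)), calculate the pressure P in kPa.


P = nRT/V = 4.1160 * 8.314 * 760.0690 / 0.2820
= 26009.8834 / 0.2820 = 92233.6293 Pa = 92.2336 kPa

92.2336 kPa


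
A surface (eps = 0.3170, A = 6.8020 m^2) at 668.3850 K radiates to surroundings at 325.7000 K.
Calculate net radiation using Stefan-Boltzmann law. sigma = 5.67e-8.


T^4 = 1.9958e+11
Tsurr^4 = 1.1253e+10
Q = 0.3170 * 5.67e-8 * 6.8020 * 1.8832e+11 = 23023.9866 W

23023.9866 W


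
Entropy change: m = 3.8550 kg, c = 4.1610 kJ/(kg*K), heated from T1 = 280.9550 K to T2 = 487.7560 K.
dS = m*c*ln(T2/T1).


T2/T1 = 1.7361
ln(T2/T1) = 0.5516
dS = 3.8550 * 4.1610 * 0.5516 = 8.8484 kJ/K

8.8484 kJ/K


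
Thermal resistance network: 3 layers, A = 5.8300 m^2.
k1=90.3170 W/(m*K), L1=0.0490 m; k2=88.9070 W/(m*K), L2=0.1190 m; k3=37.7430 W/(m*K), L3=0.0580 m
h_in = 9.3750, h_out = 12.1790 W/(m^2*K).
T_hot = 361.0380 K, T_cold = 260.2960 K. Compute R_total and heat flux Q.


R_conv_in = 1/(9.3750*5.8300) = 0.0183
R_1 = 0.0490/(90.3170*5.8300) = 9.3059e-05
R_2 = 0.1190/(88.9070*5.8300) = 0.0002
R_3 = 0.0580/(37.7430*5.8300) = 0.0003
R_conv_out = 1/(12.1790*5.8300) = 0.0141
R_total = 0.0330 K/W
Q = 100.7420 / 0.0330 = 3055.9181 W

R_total = 0.0330 K/W, Q = 3055.9181 W


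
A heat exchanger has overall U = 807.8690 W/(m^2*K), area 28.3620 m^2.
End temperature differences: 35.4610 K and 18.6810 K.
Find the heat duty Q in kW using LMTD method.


LMTD = 26.1808 K
Q = 807.8690 * 28.3620 * 26.1808 = 599876.0173 W = 599.8760 kW

599.8760 kW


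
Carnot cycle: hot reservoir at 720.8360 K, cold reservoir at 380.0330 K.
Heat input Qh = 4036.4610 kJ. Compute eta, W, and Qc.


eta = 1 - 380.0330/720.8360 = 0.4728
W = 0.4728 * 4036.4610 = 1908.3925 kJ
Qc = 4036.4610 - 1908.3925 = 2128.0685 kJ

eta = 47.2789%, W = 1908.3925 kJ, Qc = 2128.0685 kJ


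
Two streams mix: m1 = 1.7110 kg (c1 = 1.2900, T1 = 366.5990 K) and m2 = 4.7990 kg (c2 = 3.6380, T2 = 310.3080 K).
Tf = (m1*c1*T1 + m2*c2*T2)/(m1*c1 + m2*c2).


num = 6226.7472
den = 19.6660
Tf = 316.6258 K

316.6258 K


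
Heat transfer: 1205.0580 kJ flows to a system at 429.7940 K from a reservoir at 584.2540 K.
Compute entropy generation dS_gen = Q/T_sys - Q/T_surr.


dS_sys = 1205.0580/429.7940 = 2.8038 kJ/K
dS_surr = -1205.0580/584.2540 = -2.0626 kJ/K
dS_gen = 2.8038 - 2.0626 = 0.7412 kJ/K (irreversible)

dS_gen = 0.7412 kJ/K, irreversible


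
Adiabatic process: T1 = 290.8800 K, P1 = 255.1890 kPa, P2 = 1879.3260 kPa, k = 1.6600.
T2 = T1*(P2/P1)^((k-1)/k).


(k-1)/k = 0.3976
(P2/P1)^exp = 2.2119
T2 = 290.8800 * 2.2119 = 643.3991 K

643.3991 K


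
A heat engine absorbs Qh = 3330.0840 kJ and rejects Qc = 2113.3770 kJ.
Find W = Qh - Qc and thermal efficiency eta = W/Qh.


W = 3330.0840 - 2113.3770 = 1216.7070 kJ
eta = 1216.7070 / 3330.0840 = 0.3654 = 36.5368%

W = 1216.7070 kJ, eta = 36.5368%


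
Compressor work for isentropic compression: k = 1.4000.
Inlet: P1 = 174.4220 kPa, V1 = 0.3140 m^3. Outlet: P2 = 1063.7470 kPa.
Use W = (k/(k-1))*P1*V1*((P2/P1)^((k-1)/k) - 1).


(k-1)/k = 0.2857
(P2/P1)^exp = 1.6763
W = 3.5000 * 174.4220 * 0.3140 * (1.6763 - 1) = 129.6411 kJ

129.6411 kJ


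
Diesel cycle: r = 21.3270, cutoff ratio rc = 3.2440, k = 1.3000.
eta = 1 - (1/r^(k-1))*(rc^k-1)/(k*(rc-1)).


r^(k-1) = 2.5043
rc^k = 4.6175
eta = 0.5048 = 50.4822%

50.4822%


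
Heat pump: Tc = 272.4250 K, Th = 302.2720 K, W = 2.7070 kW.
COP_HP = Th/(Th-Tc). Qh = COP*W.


COP = 302.2720 / 29.8470 = 10.1274
Qh = 10.1274 * 2.7070 = 27.4148 kW

COP = 10.1274, Qh = 27.4148 kW


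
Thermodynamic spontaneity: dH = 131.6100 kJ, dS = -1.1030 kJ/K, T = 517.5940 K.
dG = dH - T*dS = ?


T*dS = 517.5940 * -1.1030 = -570.9062 kJ
dG = 131.6100 + 570.9062 = 702.5162 kJ (non-spontaneous)

dG = 702.5162 kJ, non-spontaneous


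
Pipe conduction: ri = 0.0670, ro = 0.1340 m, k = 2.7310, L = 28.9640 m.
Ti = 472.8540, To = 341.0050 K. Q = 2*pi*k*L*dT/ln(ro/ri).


dT = 131.8490 K
ln(ro/ri) = 0.6931
Q = 2*pi*2.7310*28.9640*131.8490 / 0.6931 = 94539.1050 W

94539.1050 W


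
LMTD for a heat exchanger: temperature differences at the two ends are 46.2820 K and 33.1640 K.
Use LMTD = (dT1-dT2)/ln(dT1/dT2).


dT1/dT2 = 1.3955
ln(dT1/dT2) = 0.3333
LMTD = 13.1180 / 0.3333 = 39.3593 K

39.3593 K


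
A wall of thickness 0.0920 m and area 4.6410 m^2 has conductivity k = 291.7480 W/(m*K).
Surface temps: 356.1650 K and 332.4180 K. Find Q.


dT = 23.7470 K
Q = 291.7480 * 4.6410 * 23.7470 / 0.0920 = 349494.5283 W

349494.5283 W


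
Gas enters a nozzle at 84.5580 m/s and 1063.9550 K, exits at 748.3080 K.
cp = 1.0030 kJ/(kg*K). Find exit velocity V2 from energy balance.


dT = 315.6470 K
2*cp*1000*dT = 633187.8820
V1^2 = 7150.0554
V2 = sqrt(640337.9374) = 800.2112 m/s

800.2112 m/s


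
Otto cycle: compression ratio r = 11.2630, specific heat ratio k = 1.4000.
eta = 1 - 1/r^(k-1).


r^(k-1) = 2.6343
eta = 1 - 1/2.6343 = 0.6204 = 62.0389%

62.0389%


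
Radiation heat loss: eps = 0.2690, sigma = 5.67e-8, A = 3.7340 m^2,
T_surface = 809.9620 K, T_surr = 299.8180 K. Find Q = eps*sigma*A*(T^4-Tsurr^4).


T^4 = 4.3039e+11
Tsurr^4 = 8.0804e+09
Q = 0.2690 * 5.67e-8 * 3.7340 * 4.2231e+11 = 24051.2128 W

24051.2128 W


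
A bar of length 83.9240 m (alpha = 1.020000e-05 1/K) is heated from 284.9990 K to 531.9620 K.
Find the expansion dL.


dT = 246.9630 K
dL = 1.020000e-05 * 83.9240 * 246.9630 = 0.211406 m
L_final = 84.135406 m

dL = 0.211406 m


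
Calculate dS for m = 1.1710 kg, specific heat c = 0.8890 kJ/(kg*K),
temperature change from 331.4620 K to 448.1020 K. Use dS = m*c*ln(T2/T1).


T2/T1 = 1.3519
ln(T2/T1) = 0.3015
dS = 1.1710 * 0.8890 * 0.3015 = 0.3139 kJ/K

0.3139 kJ/K


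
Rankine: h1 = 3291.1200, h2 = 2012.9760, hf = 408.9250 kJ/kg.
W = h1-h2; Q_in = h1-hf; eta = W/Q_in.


W = 1278.1440 kJ/kg
Q_in = 2882.1950 kJ/kg
eta = 0.4435 = 44.3462%

eta = 44.3462%


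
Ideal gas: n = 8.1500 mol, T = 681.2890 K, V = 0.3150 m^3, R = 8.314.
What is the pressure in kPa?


P = nRT/V = 8.1500 * 8.314 * 681.2890 / 0.3150
= 46163.5295 / 0.3150 = 146550.8872 Pa = 146.5509 kPa

146.5509 kPa


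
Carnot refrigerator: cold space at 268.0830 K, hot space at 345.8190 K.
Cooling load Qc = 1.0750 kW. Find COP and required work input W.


COP = 268.0830 / 77.7360 = 3.4486
W = 1.0750 / 3.4486 = 0.3117 kW

COP = 3.4486, W = 0.3117 kW


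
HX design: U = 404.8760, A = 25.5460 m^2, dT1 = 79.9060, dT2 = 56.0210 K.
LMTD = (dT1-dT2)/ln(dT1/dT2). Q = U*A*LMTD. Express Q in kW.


LMTD = 67.2581 K
Q = 404.8760 * 25.5460 * 67.2581 = 695648.3636 W = 695.6484 kW

695.6484 kW


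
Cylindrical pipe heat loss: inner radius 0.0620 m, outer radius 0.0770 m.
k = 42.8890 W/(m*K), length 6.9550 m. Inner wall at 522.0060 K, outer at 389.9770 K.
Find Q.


dT = 132.0290 K
ln(ro/ri) = 0.2167
Q = 2*pi*42.8890*6.9550*132.0290 / 0.2167 = 1142066.5073 W

1142066.5073 W


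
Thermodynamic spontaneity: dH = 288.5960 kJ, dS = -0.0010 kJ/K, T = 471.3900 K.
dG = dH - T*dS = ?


T*dS = 471.3900 * -0.0010 = -0.4714 kJ
dG = 288.5960 + 0.4714 = 289.0674 kJ (non-spontaneous)

dG = 289.0674 kJ, non-spontaneous


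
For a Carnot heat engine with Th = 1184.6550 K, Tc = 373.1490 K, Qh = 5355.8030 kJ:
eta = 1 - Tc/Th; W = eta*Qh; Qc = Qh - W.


eta = 1 - 373.1490/1184.6550 = 0.6850
W = 0.6850 * 5355.8030 = 3668.8034 kJ
Qc = 5355.8030 - 3668.8034 = 1686.9996 kJ

eta = 68.5015%, W = 3668.8034 kJ, Qc = 1686.9996 kJ


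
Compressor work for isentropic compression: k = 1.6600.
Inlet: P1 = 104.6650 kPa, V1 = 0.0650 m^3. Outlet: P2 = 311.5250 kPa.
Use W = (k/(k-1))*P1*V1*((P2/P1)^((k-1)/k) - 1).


(k-1)/k = 0.3976
(P2/P1)^exp = 1.5429
W = 2.5152 * 104.6650 * 0.0650 * (1.5429 - 1) = 9.2895 kJ

9.2895 kJ


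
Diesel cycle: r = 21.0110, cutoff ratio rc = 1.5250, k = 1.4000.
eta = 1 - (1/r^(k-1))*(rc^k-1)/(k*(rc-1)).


r^(k-1) = 3.3805
rc^k = 1.8054
eta = 0.6758 = 67.5843%

67.5843%


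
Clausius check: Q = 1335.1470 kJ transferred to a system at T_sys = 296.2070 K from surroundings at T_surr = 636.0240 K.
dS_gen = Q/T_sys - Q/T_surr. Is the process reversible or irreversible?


dS_sys = 1335.1470/296.2070 = 4.5075 kJ/K
dS_surr = -1335.1470/636.0240 = -2.0992 kJ/K
dS_gen = 4.5075 - 2.0992 = 2.4083 kJ/K (irreversible)

dS_gen = 2.4083 kJ/K, irreversible


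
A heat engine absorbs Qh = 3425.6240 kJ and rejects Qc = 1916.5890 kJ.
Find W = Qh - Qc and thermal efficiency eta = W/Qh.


W = 3425.6240 - 1916.5890 = 1509.0350 kJ
eta = 1509.0350 / 3425.6240 = 0.4405 = 44.0514%

W = 1509.0350 kJ, eta = 44.0514%


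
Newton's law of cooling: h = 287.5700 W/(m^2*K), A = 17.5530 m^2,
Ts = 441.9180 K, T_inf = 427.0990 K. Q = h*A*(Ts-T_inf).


dT = 14.8190 K
Q = 287.5700 * 17.5530 * 14.8190 = 74802.1065 W

74802.1065 W


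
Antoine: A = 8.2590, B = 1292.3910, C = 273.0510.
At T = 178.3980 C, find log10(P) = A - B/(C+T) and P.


C+T = 451.4490
B/(C+T) = 2.8628
log10(P) = 8.2590 - 2.8628 = 5.3962
P = 10^5.3962 = 249022.2159 mmHg

249022.2159 mmHg


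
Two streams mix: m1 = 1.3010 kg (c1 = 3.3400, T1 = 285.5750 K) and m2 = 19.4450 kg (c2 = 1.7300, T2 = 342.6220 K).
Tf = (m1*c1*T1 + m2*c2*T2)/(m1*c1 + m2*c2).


num = 12766.6732
den = 37.9852
Tf = 336.0961 K

336.0961 K


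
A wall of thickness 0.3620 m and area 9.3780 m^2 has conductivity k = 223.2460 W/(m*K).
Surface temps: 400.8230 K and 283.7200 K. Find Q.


dT = 117.1030 K
Q = 223.2460 * 9.3780 * 117.1030 / 0.3620 = 677256.7859 W

677256.7859 W


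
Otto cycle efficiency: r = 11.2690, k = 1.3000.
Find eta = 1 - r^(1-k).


r^(k-1) = 2.0681
eta = 1 - 1/2.0681 = 0.5165 = 51.6458%

51.6458%


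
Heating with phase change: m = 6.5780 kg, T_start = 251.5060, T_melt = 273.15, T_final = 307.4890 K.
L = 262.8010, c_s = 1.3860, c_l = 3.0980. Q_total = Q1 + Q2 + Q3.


Q1 (sensible, solid) = 6.5780 * 1.3860 * 21.6440 = 197.3307 kJ
Q2 (latent) = 6.5780 * 262.8010 = 1728.7050 kJ
Q3 (sensible, liquid) = 6.5780 * 3.0980 * 34.3390 = 699.7823 kJ
Q_total = 2625.8179 kJ

2625.8179 kJ


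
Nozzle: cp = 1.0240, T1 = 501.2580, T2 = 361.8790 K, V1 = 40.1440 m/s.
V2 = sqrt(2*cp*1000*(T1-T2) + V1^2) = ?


dT = 139.3790 K
2*cp*1000*dT = 285448.1920
V1^2 = 1611.5407
V2 = sqrt(287059.7327) = 535.7796 m/s

535.7796 m/s


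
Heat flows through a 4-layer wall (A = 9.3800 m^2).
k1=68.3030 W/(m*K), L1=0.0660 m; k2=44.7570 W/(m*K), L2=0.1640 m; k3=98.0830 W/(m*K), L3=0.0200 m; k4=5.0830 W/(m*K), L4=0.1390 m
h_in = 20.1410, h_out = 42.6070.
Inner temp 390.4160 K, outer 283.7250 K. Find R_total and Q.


R_conv_in = 1/(20.1410*9.3800) = 0.0053
R_1 = 0.0660/(68.3030*9.3800) = 0.0001
R_2 = 0.1640/(44.7570*9.3800) = 0.0004
R_3 = 0.0200/(98.0830*9.3800) = 2.1739e-05
R_4 = 0.1390/(5.0830*9.3800) = 0.0029
R_conv_out = 1/(42.6070*9.3800) = 0.0025
R_total = 0.0112 K/W
Q = 106.6910 / 0.0112 = 9503.8393 W

R_total = 0.0112 K/W, Q = 9503.8393 W


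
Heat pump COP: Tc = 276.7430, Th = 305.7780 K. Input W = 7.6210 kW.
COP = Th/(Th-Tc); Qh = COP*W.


COP = 305.7780 / 29.0350 = 10.5314
Qh = 10.5314 * 7.6210 = 80.2595 kW

COP = 10.5314, Qh = 80.2595 kW


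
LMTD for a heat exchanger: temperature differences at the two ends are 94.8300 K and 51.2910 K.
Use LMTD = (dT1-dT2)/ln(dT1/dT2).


dT1/dT2 = 1.8489
ln(dT1/dT2) = 0.6146
LMTD = 43.5390 / 0.6146 = 70.8446 K

70.8446 K


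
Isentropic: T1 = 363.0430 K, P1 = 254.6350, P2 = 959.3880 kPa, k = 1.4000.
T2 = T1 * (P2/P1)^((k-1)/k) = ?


(k-1)/k = 0.2857
(P2/P1)^exp = 1.4608
T2 = 363.0430 * 1.4608 = 530.3362 K

530.3362 K


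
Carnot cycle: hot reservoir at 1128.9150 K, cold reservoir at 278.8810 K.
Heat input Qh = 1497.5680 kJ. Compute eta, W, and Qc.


eta = 1 - 278.8810/1128.9150 = 0.7530
W = 0.7530 * 1497.5680 = 1127.6170 kJ
Qc = 1497.5680 - 1127.6170 = 369.9510 kJ

eta = 75.2965%, W = 1127.6170 kJ, Qc = 369.9510 kJ


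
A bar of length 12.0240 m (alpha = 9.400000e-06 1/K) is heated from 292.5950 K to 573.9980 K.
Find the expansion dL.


dT = 281.4030 K
dL = 9.400000e-06 * 12.0240 * 281.4030 = 0.031806 m
L_final = 12.055806 m

dL = 0.031806 m


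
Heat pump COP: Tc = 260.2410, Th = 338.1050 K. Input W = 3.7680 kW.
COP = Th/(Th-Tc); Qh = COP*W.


COP = 338.1050 / 77.8640 = 4.3423
Qh = 4.3423 * 3.7680 = 16.3616 kW

COP = 4.3423, Qh = 16.3616 kW


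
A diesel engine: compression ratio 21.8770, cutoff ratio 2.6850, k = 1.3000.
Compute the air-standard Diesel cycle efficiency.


r^(k-1) = 2.5235
rc^k = 3.6110
eta = 0.5276 = 52.7646%

52.7646%


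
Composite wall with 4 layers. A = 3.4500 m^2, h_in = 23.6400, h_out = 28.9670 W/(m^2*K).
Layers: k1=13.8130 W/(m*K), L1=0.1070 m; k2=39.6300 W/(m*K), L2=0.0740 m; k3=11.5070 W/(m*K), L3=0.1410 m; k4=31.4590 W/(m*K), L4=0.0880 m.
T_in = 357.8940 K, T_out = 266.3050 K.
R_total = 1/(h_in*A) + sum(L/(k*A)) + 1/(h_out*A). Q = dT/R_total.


R_conv_in = 1/(23.6400*3.4500) = 0.0123
R_1 = 0.1070/(13.8130*3.4500) = 0.0022
R_2 = 0.0740/(39.6300*3.4500) = 0.0005
R_3 = 0.1410/(11.5070*3.4500) = 0.0036
R_4 = 0.0880/(31.4590*3.4500) = 0.0008
R_conv_out = 1/(28.9670*3.4500) = 0.0100
R_total = 0.0294 K/W
Q = 91.5890 / 0.0294 = 3113.5062 W

R_total = 0.0294 K/W, Q = 3113.5062 W


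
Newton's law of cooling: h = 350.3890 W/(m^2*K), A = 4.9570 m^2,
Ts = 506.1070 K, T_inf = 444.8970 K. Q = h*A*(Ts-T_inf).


dT = 61.2100 K
Q = 350.3890 * 4.9570 * 61.2100 = 106314.3191 W

106314.3191 W


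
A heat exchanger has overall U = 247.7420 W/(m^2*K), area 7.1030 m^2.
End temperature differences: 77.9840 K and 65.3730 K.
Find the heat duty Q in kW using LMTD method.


LMTD = 71.4932 K
Q = 247.7420 * 7.1030 * 71.4932 = 125807.4366 W = 125.8074 kW

125.8074 kW


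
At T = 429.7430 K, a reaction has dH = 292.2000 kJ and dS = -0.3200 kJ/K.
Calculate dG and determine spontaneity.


T*dS = 429.7430 * -0.3200 = -137.5178 kJ
dG = 292.2000 + 137.5178 = 429.7178 kJ (non-spontaneous)

dG = 429.7178 kJ, non-spontaneous


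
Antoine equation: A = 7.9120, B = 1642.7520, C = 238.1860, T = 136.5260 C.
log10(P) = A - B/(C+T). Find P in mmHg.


C+T = 374.7120
B/(C+T) = 4.3840
log10(P) = 7.9120 - 4.3840 = 3.5280
P = 10^3.5280 = 3372.5707 mmHg

3372.5707 mmHg


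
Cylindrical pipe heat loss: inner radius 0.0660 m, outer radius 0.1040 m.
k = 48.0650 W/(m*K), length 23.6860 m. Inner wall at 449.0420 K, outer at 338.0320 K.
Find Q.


dT = 111.0100 K
ln(ro/ri) = 0.4547
Q = 2*pi*48.0650*23.6860*111.0100 / 0.4547 = 1746236.8765 W

1746236.8765 W


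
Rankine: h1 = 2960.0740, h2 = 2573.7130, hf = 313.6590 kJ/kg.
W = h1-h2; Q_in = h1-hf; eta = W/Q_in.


W = 386.3610 kJ/kg
Q_in = 2646.4150 kJ/kg
eta = 0.1460 = 14.5994%

eta = 14.5994%


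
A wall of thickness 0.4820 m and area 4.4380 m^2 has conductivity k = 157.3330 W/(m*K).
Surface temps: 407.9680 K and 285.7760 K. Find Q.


dT = 122.1920 K
Q = 157.3330 * 4.4380 * 122.1920 / 0.4820 = 177012.0602 W

177012.0602 W


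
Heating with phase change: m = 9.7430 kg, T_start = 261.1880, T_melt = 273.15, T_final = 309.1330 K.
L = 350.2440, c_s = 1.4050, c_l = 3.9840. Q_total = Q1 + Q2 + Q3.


Q1 (sensible, solid) = 9.7430 * 1.4050 * 11.9620 = 163.7468 kJ
Q2 (latent) = 9.7430 * 350.2440 = 3412.4273 kJ
Q3 (sensible, liquid) = 9.7430 * 3.9840 * 35.9830 = 1396.7202 kJ
Q_total = 4972.8943 kJ

4972.8943 kJ


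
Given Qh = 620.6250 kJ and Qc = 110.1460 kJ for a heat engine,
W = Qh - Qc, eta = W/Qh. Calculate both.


W = 620.6250 - 110.1460 = 510.4790 kJ
eta = 510.4790 / 620.6250 = 0.8225 = 82.2524%

W = 510.4790 kJ, eta = 82.2524%


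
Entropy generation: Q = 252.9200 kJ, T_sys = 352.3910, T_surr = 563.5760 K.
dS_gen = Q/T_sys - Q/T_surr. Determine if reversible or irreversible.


dS_sys = 252.9200/352.3910 = 0.7177 kJ/K
dS_surr = -252.9200/563.5760 = -0.4488 kJ/K
dS_gen = 0.7177 - 0.4488 = 0.2689 kJ/K (irreversible)

dS_gen = 0.2689 kJ/K, irreversible


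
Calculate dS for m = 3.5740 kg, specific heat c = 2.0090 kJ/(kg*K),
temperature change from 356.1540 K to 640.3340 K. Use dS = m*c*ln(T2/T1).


T2/T1 = 1.7979
ln(T2/T1) = 0.5866
dS = 3.5740 * 2.0090 * 0.5866 = 4.2121 kJ/K

4.2121 kJ/K


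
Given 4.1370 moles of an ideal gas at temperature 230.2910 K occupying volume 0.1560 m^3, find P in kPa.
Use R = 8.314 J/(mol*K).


P = nRT/V = 4.1370 * 8.314 * 230.2910 / 0.1560
= 7920.8631 / 0.1560 = 50774.7634 Pa = 50.7748 kPa

50.7748 kPa


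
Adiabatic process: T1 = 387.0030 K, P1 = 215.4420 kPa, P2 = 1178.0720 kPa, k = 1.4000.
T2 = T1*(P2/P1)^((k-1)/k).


(k-1)/k = 0.2857
(P2/P1)^exp = 1.6248
T2 = 387.0030 * 1.6248 = 628.8198 K

628.8198 K


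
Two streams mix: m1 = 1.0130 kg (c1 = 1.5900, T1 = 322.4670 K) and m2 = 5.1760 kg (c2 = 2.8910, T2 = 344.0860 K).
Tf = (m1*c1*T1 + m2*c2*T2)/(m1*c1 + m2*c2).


num = 5668.2275
den = 16.5745
Tf = 341.9851 K

341.9851 K


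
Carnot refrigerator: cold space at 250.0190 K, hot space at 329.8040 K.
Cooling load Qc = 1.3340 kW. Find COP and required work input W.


COP = 250.0190 / 79.7850 = 3.1337
W = 1.3340 / 3.1337 = 0.4257 kW

COP = 3.1337, W = 0.4257 kW


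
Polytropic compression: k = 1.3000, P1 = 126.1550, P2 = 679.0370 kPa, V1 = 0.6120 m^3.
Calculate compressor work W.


(k-1)/k = 0.2308
(P2/P1)^exp = 1.4747
W = 4.3333 * 126.1550 * 0.6120 * (1.4747 - 1) = 158.8013 kJ

158.8013 kJ


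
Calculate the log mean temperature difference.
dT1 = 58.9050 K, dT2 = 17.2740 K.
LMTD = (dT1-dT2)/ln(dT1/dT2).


dT1/dT2 = 3.4100
ln(dT1/dT2) = 1.2267
LMTD = 41.6310 / 1.2267 = 33.9367 K

33.9367 K


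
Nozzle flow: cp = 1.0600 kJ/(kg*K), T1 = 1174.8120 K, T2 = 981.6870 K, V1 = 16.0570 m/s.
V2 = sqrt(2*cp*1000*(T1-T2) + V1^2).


dT = 193.1250 K
2*cp*1000*dT = 409425.0000
V1^2 = 257.8272
V2 = sqrt(409682.8272) = 640.0647 m/s

640.0647 m/s


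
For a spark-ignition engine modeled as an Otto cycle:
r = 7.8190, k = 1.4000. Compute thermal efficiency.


r^(k-1) = 2.2765
eta = 1 - 1/2.2765 = 0.5607 = 56.0722%

56.0722%


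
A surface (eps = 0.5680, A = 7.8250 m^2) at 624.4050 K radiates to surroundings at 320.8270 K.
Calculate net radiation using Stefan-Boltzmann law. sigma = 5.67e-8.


T^4 = 1.5201e+11
Tsurr^4 = 1.0595e+10
Q = 0.5680 * 5.67e-8 * 7.8250 * 1.4141e+11 = 35637.3454 W

35637.3454 W


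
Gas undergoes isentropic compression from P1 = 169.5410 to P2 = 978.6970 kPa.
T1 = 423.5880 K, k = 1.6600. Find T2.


(k-1)/k = 0.3976
(P2/P1)^exp = 2.0078
T2 = 423.5880 * 2.0078 = 850.4689 K

850.4689 K


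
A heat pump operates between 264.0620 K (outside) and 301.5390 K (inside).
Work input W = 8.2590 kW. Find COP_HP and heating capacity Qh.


COP = 301.5390 / 37.4770 = 8.0460
Qh = 8.0460 * 8.2590 = 66.4517 kW

COP = 8.0460, Qh = 66.4517 kW


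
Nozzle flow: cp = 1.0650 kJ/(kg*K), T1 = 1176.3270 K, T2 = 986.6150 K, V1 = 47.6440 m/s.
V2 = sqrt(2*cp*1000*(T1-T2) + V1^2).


dT = 189.7120 K
2*cp*1000*dT = 404086.5600
V1^2 = 2269.9507
V2 = sqrt(406356.5107) = 637.4610 m/s

637.4610 m/s


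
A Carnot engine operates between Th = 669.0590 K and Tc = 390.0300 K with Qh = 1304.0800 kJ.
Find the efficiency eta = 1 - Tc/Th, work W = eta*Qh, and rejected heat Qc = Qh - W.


eta = 1 - 390.0300/669.0590 = 0.4170
W = 0.4170 * 1304.0800 = 543.8626 kJ
Qc = 1304.0800 - 543.8626 = 760.2174 kJ

eta = 41.7047%, W = 543.8626 kJ, Qc = 760.2174 kJ


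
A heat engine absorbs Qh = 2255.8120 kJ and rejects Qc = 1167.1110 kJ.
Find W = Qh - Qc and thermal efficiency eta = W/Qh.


W = 2255.8120 - 1167.1110 = 1088.7010 kJ
eta = 1088.7010 / 2255.8120 = 0.4826 = 48.2620%

W = 1088.7010 kJ, eta = 48.2620%


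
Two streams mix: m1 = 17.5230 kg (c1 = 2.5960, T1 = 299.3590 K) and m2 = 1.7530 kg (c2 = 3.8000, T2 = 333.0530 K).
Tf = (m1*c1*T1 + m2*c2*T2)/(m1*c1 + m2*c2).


num = 15836.3528
den = 52.1511
Tf = 303.6628 K

303.6628 K


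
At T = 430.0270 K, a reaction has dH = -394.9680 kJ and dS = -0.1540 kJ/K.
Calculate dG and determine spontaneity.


T*dS = 430.0270 * -0.1540 = -66.2242 kJ
dG = -394.9680 + 66.2242 = -328.7438 kJ (spontaneous)

dG = -328.7438 kJ, spontaneous


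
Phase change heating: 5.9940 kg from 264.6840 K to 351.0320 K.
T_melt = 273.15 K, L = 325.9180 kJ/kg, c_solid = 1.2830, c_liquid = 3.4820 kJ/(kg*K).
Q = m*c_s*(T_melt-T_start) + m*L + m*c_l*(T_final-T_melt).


Q1 (sensible, solid) = 5.9940 * 1.2830 * 8.4660 = 65.1061 kJ
Q2 (latent) = 5.9940 * 325.9180 = 1953.5525 kJ
Q3 (sensible, liquid) = 5.9940 * 3.4820 * 77.8820 = 1625.4836 kJ
Q_total = 3644.1422 kJ

3644.1422 kJ


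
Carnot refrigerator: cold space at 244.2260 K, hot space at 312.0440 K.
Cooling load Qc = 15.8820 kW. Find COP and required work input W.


COP = 244.2260 / 67.8180 = 3.6012
W = 15.8820 / 3.6012 = 4.4102 kW

COP = 3.6012, W = 4.4102 kW


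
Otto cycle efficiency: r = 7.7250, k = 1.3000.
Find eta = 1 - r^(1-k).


r^(k-1) = 1.8466
eta = 1 - 1/1.8466 = 0.4585 = 45.8460%

45.8460%


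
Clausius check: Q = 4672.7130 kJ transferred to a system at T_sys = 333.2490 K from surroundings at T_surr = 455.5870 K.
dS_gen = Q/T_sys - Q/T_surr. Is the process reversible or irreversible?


dS_sys = 4672.7130/333.2490 = 14.0217 kJ/K
dS_surr = -4672.7130/455.5870 = -10.2565 kJ/K
dS_gen = 14.0217 - 10.2565 = 3.7652 kJ/K (irreversible)

dS_gen = 3.7652 kJ/K, irreversible


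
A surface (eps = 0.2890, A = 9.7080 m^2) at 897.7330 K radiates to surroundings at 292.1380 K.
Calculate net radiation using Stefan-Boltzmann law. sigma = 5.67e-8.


T^4 = 6.4951e+11
Tsurr^4 = 7.2837e+09
Q = 0.2890 * 5.67e-8 * 9.7080 * 6.4223e+11 = 102164.8977 W

102164.8977 W


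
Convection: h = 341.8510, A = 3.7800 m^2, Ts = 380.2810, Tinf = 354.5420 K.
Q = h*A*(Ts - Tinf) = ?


dT = 25.7390 K
Q = 341.8510 * 3.7800 * 25.7390 = 33259.8529 W

33259.8529 W


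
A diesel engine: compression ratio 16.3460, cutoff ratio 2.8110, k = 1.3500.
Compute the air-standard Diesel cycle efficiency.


r^(k-1) = 2.6589
rc^k = 4.0361
eta = 0.5329 = 53.2943%

53.2943%


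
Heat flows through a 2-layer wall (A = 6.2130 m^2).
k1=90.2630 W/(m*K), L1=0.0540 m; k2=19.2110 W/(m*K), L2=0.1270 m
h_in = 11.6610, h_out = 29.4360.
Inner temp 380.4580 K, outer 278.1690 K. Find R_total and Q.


R_conv_in = 1/(11.6610*6.2130) = 0.0138
R_1 = 0.0540/(90.2630*6.2130) = 9.6290e-05
R_2 = 0.1270/(19.2110*6.2130) = 0.0011
R_conv_out = 1/(29.4360*6.2130) = 0.0055
R_total = 0.0204 K/W
Q = 102.2890 / 0.0204 = 5006.5906 W

R_total = 0.0204 K/W, Q = 5006.5906 W


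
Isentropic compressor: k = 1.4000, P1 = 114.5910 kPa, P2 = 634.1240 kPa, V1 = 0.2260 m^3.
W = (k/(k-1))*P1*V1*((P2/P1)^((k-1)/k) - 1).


(k-1)/k = 0.2857
(P2/P1)^exp = 1.6304
W = 3.5000 * 114.5910 * 0.2260 * (1.6304 - 1) = 57.1398 kJ

57.1398 kJ


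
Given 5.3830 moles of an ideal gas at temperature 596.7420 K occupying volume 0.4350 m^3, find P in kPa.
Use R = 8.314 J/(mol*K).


P = nRT/V = 5.3830 * 8.314 * 596.7420 / 0.4350
= 26706.7478 / 0.4350 = 61394.8226 Pa = 61.3948 kPa

61.3948 kPa


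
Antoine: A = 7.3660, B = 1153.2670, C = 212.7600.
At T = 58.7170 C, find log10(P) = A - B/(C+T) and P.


C+T = 271.4770
B/(C+T) = 4.2481
log10(P) = 7.3660 - 4.2481 = 3.1179
P = 10^3.1179 = 1311.8360 mmHg

1311.8360 mmHg


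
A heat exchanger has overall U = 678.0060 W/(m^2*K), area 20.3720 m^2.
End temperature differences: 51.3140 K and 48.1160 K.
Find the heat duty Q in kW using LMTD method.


LMTD = 49.6979 K
Q = 678.0060 * 20.3720 * 49.6979 = 686443.5442 W = 686.4435 kW

686.4435 kW


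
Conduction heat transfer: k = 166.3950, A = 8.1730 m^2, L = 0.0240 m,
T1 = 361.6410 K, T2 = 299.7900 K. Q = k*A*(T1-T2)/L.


dT = 61.8510 K
Q = 166.3950 * 8.1730 * 61.8510 / 0.0240 = 3504751.6986 W

3504751.6986 W


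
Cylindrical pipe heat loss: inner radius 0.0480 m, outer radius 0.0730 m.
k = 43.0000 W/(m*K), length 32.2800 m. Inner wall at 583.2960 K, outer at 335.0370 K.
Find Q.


dT = 248.2590 K
ln(ro/ri) = 0.4193
Q = 2*pi*43.0000*32.2800*248.2590 / 0.4193 = 5164223.7154 W

5164223.7154 W


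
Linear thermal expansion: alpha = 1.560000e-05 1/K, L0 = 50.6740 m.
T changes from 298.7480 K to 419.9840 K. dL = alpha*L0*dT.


dT = 121.2360 K
dL = 1.560000e-05 * 50.6740 * 121.2360 = 0.095839 m
L_final = 50.769839 m

dL = 0.095839 m


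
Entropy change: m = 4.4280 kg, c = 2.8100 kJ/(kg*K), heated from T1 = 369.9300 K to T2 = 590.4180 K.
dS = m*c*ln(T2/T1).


T2/T1 = 1.5960
ln(T2/T1) = 0.4675
dS = 4.4280 * 2.8100 * 0.4675 = 5.8172 kJ/K

5.8172 kJ/K


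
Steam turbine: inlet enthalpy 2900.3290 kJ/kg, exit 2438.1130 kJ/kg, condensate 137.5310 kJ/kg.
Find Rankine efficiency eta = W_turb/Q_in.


W = 462.2160 kJ/kg
Q_in = 2762.7980 kJ/kg
eta = 0.1673 = 16.7300%

eta = 16.7300%


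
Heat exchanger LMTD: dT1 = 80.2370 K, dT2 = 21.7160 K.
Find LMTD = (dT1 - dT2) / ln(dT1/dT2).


dT1/dT2 = 3.6948
ln(dT1/dT2) = 1.3069
LMTD = 58.5210 / 1.3069 = 44.7773 K

44.7773 K


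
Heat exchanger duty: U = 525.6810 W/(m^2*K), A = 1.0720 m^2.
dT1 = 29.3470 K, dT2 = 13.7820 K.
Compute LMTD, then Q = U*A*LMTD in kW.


LMTD = 20.5933 K
Q = 525.6810 * 1.0720 * 20.5933 = 11604.9648 W = 11.6050 kW

11.6050 kW


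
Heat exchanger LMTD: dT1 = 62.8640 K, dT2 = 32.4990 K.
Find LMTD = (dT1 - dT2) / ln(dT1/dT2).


dT1/dT2 = 1.9343
ln(dT1/dT2) = 0.6598
LMTD = 30.3650 / 0.6598 = 46.0240 K

46.0240 K


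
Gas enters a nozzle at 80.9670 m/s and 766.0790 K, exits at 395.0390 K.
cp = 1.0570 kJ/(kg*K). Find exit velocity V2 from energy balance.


dT = 371.0400 K
2*cp*1000*dT = 784378.5600
V1^2 = 6555.6551
V2 = sqrt(790934.2151) = 889.3448 m/s

889.3448 m/s


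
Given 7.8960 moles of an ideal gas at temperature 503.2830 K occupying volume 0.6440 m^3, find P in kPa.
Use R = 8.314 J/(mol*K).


P = nRT/V = 7.8960 * 8.314 * 503.2830 / 0.6440
= 33039.1922 / 0.6440 = 51303.0935 Pa = 51.3031 kPa

51.3031 kPa


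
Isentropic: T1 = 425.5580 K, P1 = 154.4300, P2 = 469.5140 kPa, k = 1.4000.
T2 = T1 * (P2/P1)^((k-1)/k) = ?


(k-1)/k = 0.2857
(P2/P1)^exp = 1.3740
T2 = 425.5580 * 1.3740 = 584.7026 K

584.7026 K


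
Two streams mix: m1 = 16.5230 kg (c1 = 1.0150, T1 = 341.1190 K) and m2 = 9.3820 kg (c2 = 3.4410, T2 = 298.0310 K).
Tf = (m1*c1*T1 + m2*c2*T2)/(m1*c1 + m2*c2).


num = 15342.3263
den = 49.0543
Tf = 312.7621 K

312.7621 K


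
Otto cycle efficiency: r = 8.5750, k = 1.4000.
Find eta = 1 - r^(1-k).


r^(k-1) = 2.3621
eta = 1 - 1/2.3621 = 0.5766 = 57.6643%

57.6643%


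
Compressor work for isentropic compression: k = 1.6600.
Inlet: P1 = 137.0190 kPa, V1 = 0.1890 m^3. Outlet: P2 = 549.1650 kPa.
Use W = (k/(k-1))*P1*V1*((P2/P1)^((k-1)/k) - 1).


(k-1)/k = 0.3976
(P2/P1)^exp = 1.7367
W = 2.5152 * 137.0190 * 0.1890 * (1.7367 - 1) = 47.9818 kJ

47.9818 kJ


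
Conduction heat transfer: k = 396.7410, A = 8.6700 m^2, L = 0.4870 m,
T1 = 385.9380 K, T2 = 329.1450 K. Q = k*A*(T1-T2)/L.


dT = 56.7930 K
Q = 396.7410 * 8.6700 * 56.7930 / 0.4870 = 401136.3607 W

401136.3607 W


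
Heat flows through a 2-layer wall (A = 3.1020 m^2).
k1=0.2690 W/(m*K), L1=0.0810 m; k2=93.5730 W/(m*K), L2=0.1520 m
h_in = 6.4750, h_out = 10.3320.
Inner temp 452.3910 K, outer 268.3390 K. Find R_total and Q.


R_conv_in = 1/(6.4750*3.1020) = 0.0498
R_1 = 0.0810/(0.2690*3.1020) = 0.0971
R_2 = 0.1520/(93.5730*3.1020) = 0.0005
R_conv_out = 1/(10.3320*3.1020) = 0.0312
R_total = 0.1786 K/W
Q = 184.0520 / 0.1786 = 1030.6207 W

R_total = 0.1786 K/W, Q = 1030.6207 W


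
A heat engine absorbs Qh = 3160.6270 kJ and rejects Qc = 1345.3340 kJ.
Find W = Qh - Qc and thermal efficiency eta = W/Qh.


W = 3160.6270 - 1345.3340 = 1815.2930 kJ
eta = 1815.2930 / 3160.6270 = 0.5743 = 57.4346%

W = 1815.2930 kJ, eta = 57.4346%


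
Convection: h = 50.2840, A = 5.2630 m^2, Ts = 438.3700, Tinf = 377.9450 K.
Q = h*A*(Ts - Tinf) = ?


dT = 60.4250 K
Q = 50.2840 * 5.2630 * 60.4250 = 15991.1555 W

15991.1555 W


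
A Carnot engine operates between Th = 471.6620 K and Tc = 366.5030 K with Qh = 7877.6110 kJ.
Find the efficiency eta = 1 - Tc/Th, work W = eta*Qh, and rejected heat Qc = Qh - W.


eta = 1 - 366.5030/471.6620 = 0.2230
W = 0.2230 * 7877.6110 = 1756.3461 kJ
Qc = 7877.6110 - 1756.3461 = 6121.2649 kJ

eta = 22.2954%, W = 1756.3461 kJ, Qc = 6121.2649 kJ


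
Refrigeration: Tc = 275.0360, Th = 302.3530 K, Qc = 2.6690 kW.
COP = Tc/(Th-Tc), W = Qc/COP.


COP = 275.0360 / 27.3170 = 10.0683
W = 2.6690 / 10.0683 = 0.2651 kW

COP = 10.0683, W = 0.2651 kW


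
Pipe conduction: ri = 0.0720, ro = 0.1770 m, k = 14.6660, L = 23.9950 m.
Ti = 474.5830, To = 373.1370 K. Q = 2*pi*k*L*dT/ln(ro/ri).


dT = 101.4460 K
ln(ro/ri) = 0.8995
Q = 2*pi*14.6660*23.9950*101.4460 / 0.8995 = 249375.6097 W

249375.6097 W


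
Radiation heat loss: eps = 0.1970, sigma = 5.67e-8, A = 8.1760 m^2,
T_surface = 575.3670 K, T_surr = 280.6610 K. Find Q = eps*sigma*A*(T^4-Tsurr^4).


T^4 = 1.0959e+11
Tsurr^4 = 6.2048e+09
Q = 0.1970 * 5.67e-8 * 8.1760 * 1.0339e+11 = 9441.8678 W

9441.8678 W


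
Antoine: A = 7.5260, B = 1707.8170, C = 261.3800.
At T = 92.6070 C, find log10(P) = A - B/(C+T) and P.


C+T = 353.9870
B/(C+T) = 4.8245
log10(P) = 7.5260 - 4.8245 = 2.7015
P = 10^2.7015 = 502.8993 mmHg

502.8993 mmHg


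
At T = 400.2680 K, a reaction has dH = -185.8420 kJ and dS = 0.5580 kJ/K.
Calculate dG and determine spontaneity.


T*dS = 400.2680 * 0.5580 = 223.3495 kJ
dG = -185.8420 - 223.3495 = -409.1915 kJ (spontaneous)

dG = -409.1915 kJ, spontaneous


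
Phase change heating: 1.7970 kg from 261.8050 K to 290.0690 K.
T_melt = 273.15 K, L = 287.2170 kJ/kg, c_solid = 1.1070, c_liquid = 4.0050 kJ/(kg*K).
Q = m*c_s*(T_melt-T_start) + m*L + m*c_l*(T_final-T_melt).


Q1 (sensible, solid) = 1.7970 * 1.1070 * 11.3450 = 22.5684 kJ
Q2 (latent) = 1.7970 * 287.2170 = 516.1289 kJ
Q3 (sensible, liquid) = 1.7970 * 4.0050 * 16.9190 = 121.7658 kJ
Q_total = 660.4631 kJ

660.4631 kJ


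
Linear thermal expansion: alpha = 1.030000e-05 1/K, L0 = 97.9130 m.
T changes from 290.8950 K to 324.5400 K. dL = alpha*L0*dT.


dT = 33.6450 K
dL = 1.030000e-05 * 97.9130 * 33.6450 = 0.033931 m
L_final = 97.946931 m

dL = 0.033931 m


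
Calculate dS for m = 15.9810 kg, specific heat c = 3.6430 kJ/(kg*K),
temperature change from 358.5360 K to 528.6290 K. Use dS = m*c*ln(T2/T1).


T2/T1 = 1.4744
ln(T2/T1) = 0.3883
dS = 15.9810 * 3.6430 * 0.3883 = 22.6039 kJ/K

22.6039 kJ/K


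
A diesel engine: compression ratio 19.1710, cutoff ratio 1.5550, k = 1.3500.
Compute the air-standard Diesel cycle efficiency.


r^(k-1) = 2.8114
rc^k = 1.8148
eta = 0.6132 = 61.3175%

61.3175%


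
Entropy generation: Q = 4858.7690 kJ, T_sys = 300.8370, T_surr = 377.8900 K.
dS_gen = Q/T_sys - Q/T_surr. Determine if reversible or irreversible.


dS_sys = 4858.7690/300.8370 = 16.1508 kJ/K
dS_surr = -4858.7690/377.8900 = -12.8576 kJ/K
dS_gen = 16.1508 - 12.8576 = 3.2932 kJ/K (irreversible)

dS_gen = 3.2932 kJ/K, irreversible


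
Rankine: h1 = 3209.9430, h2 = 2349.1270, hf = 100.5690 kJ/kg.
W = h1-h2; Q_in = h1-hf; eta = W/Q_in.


W = 860.8160 kJ/kg
Q_in = 3109.3740 kJ/kg
eta = 0.2768 = 27.6845%

eta = 27.6845%


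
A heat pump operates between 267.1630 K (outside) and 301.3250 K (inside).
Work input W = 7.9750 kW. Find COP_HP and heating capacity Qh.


COP = 301.3250 / 34.1620 = 8.8205
Qh = 8.8205 * 7.9750 = 70.3433 kW

COP = 8.8205, Qh = 70.3433 kW


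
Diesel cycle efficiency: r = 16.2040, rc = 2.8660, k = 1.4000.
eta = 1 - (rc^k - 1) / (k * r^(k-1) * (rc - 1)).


r^(k-1) = 3.0468
rc^k = 4.3670
eta = 0.5770 = 57.6982%

57.6982%


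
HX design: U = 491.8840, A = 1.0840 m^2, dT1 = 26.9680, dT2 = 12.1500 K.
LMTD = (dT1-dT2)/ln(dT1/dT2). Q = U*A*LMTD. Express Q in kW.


LMTD = 18.5847 K
Q = 491.8840 * 1.0840 * 18.5847 = 9909.4129 W = 9.9094 kW

9.9094 kW


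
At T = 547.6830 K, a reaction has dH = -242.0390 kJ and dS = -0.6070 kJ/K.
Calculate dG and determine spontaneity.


T*dS = 547.6830 * -0.6070 = -332.4436 kJ
dG = -242.0390 + 332.4436 = 90.4046 kJ (non-spontaneous)

dG = 90.4046 kJ, non-spontaneous


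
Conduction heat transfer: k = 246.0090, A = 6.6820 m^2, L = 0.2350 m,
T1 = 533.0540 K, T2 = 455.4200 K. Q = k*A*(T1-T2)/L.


dT = 77.6340 K
Q = 246.0090 * 6.6820 * 77.6340 / 0.2350 = 543052.1881 W

543052.1881 W


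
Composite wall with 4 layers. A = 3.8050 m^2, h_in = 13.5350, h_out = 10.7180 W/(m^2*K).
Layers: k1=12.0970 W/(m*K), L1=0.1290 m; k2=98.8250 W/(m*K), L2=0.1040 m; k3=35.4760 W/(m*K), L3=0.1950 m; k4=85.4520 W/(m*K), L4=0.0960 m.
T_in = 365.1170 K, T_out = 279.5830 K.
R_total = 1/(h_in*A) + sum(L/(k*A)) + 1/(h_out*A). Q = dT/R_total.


R_conv_in = 1/(13.5350*3.8050) = 0.0194
R_1 = 0.1290/(12.0970*3.8050) = 0.0028
R_2 = 0.1040/(98.8250*3.8050) = 0.0003
R_3 = 0.1950/(35.4760*3.8050) = 0.0014
R_4 = 0.0960/(85.4520*3.8050) = 0.0003
R_conv_out = 1/(10.7180*3.8050) = 0.0245
R_total = 0.0488 K/W
Q = 85.5340 / 0.0488 = 1754.2973 W

R_total = 0.0488 K/W, Q = 1754.2973 W


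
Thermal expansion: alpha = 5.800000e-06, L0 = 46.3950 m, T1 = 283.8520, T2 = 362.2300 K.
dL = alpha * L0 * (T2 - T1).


dT = 78.3780 K
dL = 5.800000e-06 * 46.3950 * 78.3780 = 0.021091 m
L_final = 46.416091 m

dL = 0.021091 m


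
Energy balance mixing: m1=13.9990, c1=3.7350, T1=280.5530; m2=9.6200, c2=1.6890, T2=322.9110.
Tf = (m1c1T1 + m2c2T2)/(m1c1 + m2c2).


num = 19915.7846
den = 68.5344
Tf = 290.5953 K

290.5953 K


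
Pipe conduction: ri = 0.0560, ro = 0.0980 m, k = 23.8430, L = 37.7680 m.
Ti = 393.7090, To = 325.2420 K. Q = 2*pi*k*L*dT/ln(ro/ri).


dT = 68.4670 K
ln(ro/ri) = 0.5596
Q = 2*pi*23.8430*37.7680*68.4670 / 0.5596 = 692239.0507 W

692239.0507 W


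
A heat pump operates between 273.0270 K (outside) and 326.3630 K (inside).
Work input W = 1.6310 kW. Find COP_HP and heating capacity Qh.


COP = 326.3630 / 53.3360 = 6.1190
Qh = 6.1190 * 1.6310 = 9.9801 kW

COP = 6.1190, Qh = 9.9801 kW


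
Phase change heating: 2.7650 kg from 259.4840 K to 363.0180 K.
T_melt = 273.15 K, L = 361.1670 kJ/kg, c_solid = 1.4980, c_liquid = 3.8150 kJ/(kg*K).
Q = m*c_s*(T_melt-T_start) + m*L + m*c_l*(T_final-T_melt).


Q1 (sensible, solid) = 2.7650 * 1.4980 * 13.6660 = 56.6042 kJ
Q2 (latent) = 2.7650 * 361.1670 = 998.6268 kJ
Q3 (sensible, liquid) = 2.7650 * 3.8150 * 89.8680 = 947.9704 kJ
Q_total = 2003.2013 kJ

2003.2013 kJ


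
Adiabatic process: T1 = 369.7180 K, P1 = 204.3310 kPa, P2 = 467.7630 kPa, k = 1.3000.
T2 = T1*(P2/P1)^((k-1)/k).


(k-1)/k = 0.2308
(P2/P1)^exp = 1.2106
T2 = 369.7180 * 1.2106 = 447.5859 K

447.5859 K


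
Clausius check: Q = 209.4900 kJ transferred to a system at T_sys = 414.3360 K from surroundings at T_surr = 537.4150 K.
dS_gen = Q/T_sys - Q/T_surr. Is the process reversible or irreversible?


dS_sys = 209.4900/414.3360 = 0.5056 kJ/K
dS_surr = -209.4900/537.4150 = -0.3898 kJ/K
dS_gen = 0.5056 - 0.3898 = 0.1158 kJ/K (irreversible)

dS_gen = 0.1158 kJ/K, irreversible


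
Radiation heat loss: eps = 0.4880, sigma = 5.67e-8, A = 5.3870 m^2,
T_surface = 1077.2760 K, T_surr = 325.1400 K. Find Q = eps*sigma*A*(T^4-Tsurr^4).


T^4 = 1.3468e+12
Tsurr^4 = 1.1176e+10
Q = 0.4880 * 5.67e-8 * 5.3870 * 1.3356e+12 = 199085.2028 W

199085.2028 W


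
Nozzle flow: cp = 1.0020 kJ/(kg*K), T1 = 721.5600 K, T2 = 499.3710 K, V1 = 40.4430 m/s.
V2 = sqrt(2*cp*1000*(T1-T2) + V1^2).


dT = 222.1890 K
2*cp*1000*dT = 445266.7560
V1^2 = 1635.6362
V2 = sqrt(446902.3922) = 668.5076 m/s

668.5076 m/s


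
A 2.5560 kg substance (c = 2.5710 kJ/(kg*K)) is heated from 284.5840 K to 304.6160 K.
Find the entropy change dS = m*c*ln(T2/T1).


T2/T1 = 1.0704
ln(T2/T1) = 0.0680
dS = 2.5560 * 2.5710 * 0.0680 = 0.4470 kJ/K

0.4470 kJ/K


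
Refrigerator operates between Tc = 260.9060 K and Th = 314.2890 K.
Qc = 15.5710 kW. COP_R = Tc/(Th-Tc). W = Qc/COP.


COP = 260.9060 / 53.3830 = 4.8874
W = 15.5710 / 4.8874 = 3.1859 kW

COP = 4.8874, W = 3.1859 kW


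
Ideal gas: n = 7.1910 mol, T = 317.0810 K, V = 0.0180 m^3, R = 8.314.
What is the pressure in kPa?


P = nRT/V = 7.1910 * 8.314 * 317.0810 / 0.0180
= 18956.9964 / 0.0180 = 1053166.4679 Pa = 1053.1665 kPa

1053.1665 kPa


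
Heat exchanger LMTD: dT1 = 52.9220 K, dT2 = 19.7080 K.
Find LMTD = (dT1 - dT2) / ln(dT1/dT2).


dT1/dT2 = 2.6853
ln(dT1/dT2) = 0.9878
LMTD = 33.2140 / 0.9878 = 33.6244 K

33.6244 K


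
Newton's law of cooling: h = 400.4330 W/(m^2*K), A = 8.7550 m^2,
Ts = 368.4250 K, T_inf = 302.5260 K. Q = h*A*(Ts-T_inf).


dT = 65.8990 K
Q = 400.4330 * 8.7550 * 65.8990 = 231028.1155 W

231028.1155 W


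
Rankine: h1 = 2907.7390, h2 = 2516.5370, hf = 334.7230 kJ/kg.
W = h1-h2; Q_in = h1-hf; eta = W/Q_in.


W = 391.2020 kJ/kg
Q_in = 2573.0160 kJ/kg
eta = 0.1520 = 15.2040%

eta = 15.2040%


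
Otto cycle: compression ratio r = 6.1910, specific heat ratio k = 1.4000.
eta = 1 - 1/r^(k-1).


r^(k-1) = 2.0735
eta = 1 - 1/2.0735 = 0.5177 = 51.7724%

51.7724%


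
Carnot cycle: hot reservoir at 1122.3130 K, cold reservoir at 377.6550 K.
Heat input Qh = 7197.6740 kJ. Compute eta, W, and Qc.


eta = 1 - 377.6550/1122.3130 = 0.6635
W = 0.6635 * 7197.6740 = 4775.6780 kJ
Qc = 7197.6740 - 4775.6780 = 2421.9960 kJ

eta = 66.3503%, W = 4775.6780 kJ, Qc = 2421.9960 kJ


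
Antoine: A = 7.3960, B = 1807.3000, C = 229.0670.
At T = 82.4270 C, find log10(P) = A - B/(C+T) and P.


C+T = 311.4940
B/(C+T) = 5.8020
log10(P) = 7.3960 - 5.8020 = 1.5940
P = 10^1.5940 = 39.2611 mmHg

39.2611 mmHg


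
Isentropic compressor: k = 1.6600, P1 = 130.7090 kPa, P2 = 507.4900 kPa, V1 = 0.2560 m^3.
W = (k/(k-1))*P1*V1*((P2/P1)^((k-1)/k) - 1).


(k-1)/k = 0.3976
(P2/P1)^exp = 1.7149
W = 2.5152 * 130.7090 * 0.2560 * (1.7149 - 1) = 60.1633 kJ

60.1633 kJ


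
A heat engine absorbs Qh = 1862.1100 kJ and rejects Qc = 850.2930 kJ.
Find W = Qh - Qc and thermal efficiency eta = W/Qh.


W = 1862.1100 - 850.2930 = 1011.8170 kJ
eta = 1011.8170 / 1862.1100 = 0.5434 = 54.3371%

W = 1011.8170 kJ, eta = 54.3371%


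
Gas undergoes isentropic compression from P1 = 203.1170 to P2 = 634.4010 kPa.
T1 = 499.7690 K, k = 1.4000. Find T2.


(k-1)/k = 0.2857
(P2/P1)^exp = 1.3846
T2 = 499.7690 * 1.3846 = 691.9722 K

691.9722 K


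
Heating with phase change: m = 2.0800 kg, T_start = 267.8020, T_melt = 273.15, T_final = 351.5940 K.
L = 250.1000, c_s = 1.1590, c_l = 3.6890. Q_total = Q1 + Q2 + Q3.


Q1 (sensible, solid) = 2.0800 * 1.1590 * 5.3480 = 12.8925 kJ
Q2 (latent) = 2.0800 * 250.1000 = 520.2080 kJ
Q3 (sensible, liquid) = 2.0800 * 3.6890 * 78.4440 = 601.9102 kJ
Q_total = 1135.0108 kJ

1135.0108 kJ
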